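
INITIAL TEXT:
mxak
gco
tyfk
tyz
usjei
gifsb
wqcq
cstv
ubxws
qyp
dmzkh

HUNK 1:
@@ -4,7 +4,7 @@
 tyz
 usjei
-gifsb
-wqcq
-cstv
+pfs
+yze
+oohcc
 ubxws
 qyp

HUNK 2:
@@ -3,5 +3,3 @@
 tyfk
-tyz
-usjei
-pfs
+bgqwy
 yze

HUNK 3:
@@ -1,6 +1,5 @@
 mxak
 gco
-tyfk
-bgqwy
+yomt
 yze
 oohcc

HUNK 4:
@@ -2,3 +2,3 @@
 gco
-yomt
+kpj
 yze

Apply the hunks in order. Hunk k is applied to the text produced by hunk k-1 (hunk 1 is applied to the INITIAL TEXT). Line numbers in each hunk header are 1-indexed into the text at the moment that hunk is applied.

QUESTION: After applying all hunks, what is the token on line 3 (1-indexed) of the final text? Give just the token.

Hunk 1: at line 4 remove [gifsb,wqcq,cstv] add [pfs,yze,oohcc] -> 11 lines: mxak gco tyfk tyz usjei pfs yze oohcc ubxws qyp dmzkh
Hunk 2: at line 3 remove [tyz,usjei,pfs] add [bgqwy] -> 9 lines: mxak gco tyfk bgqwy yze oohcc ubxws qyp dmzkh
Hunk 3: at line 1 remove [tyfk,bgqwy] add [yomt] -> 8 lines: mxak gco yomt yze oohcc ubxws qyp dmzkh
Hunk 4: at line 2 remove [yomt] add [kpj] -> 8 lines: mxak gco kpj yze oohcc ubxws qyp dmzkh
Final line 3: kpj

Answer: kpj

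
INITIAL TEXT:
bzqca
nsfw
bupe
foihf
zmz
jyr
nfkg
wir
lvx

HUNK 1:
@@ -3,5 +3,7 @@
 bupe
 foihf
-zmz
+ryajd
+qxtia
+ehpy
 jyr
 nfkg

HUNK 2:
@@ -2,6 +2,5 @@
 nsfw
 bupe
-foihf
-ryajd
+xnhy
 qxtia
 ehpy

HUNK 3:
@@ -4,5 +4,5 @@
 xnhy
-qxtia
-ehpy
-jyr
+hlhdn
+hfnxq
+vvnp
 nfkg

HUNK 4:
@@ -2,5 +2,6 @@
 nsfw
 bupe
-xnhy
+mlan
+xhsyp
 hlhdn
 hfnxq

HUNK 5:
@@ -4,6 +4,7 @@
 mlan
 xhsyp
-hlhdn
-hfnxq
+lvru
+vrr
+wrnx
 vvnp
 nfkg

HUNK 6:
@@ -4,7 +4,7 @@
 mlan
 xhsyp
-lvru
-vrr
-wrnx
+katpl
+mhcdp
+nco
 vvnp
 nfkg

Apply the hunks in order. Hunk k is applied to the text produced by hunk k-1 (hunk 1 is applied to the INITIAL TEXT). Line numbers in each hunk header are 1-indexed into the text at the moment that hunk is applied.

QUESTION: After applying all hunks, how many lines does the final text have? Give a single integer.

Hunk 1: at line 3 remove [zmz] add [ryajd,qxtia,ehpy] -> 11 lines: bzqca nsfw bupe foihf ryajd qxtia ehpy jyr nfkg wir lvx
Hunk 2: at line 2 remove [foihf,ryajd] add [xnhy] -> 10 lines: bzqca nsfw bupe xnhy qxtia ehpy jyr nfkg wir lvx
Hunk 3: at line 4 remove [qxtia,ehpy,jyr] add [hlhdn,hfnxq,vvnp] -> 10 lines: bzqca nsfw bupe xnhy hlhdn hfnxq vvnp nfkg wir lvx
Hunk 4: at line 2 remove [xnhy] add [mlan,xhsyp] -> 11 lines: bzqca nsfw bupe mlan xhsyp hlhdn hfnxq vvnp nfkg wir lvx
Hunk 5: at line 4 remove [hlhdn,hfnxq] add [lvru,vrr,wrnx] -> 12 lines: bzqca nsfw bupe mlan xhsyp lvru vrr wrnx vvnp nfkg wir lvx
Hunk 6: at line 4 remove [lvru,vrr,wrnx] add [katpl,mhcdp,nco] -> 12 lines: bzqca nsfw bupe mlan xhsyp katpl mhcdp nco vvnp nfkg wir lvx
Final line count: 12

Answer: 12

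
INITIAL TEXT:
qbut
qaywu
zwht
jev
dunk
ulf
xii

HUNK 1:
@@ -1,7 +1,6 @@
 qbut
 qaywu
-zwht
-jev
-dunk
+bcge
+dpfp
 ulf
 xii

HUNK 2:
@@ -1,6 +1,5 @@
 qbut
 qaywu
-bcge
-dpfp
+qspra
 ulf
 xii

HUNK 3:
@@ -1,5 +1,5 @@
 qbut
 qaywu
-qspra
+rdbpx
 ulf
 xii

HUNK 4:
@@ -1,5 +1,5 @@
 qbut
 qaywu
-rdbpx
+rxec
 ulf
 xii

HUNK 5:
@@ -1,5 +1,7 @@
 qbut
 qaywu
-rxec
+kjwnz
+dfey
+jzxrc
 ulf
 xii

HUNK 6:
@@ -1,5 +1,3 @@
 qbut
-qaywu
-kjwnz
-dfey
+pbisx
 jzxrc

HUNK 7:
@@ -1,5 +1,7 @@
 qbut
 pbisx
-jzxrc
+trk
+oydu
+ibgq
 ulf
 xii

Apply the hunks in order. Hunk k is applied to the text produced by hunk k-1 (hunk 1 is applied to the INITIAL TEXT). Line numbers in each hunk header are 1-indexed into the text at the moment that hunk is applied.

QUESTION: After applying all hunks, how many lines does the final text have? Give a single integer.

Answer: 7

Derivation:
Hunk 1: at line 1 remove [zwht,jev,dunk] add [bcge,dpfp] -> 6 lines: qbut qaywu bcge dpfp ulf xii
Hunk 2: at line 1 remove [bcge,dpfp] add [qspra] -> 5 lines: qbut qaywu qspra ulf xii
Hunk 3: at line 1 remove [qspra] add [rdbpx] -> 5 lines: qbut qaywu rdbpx ulf xii
Hunk 4: at line 1 remove [rdbpx] add [rxec] -> 5 lines: qbut qaywu rxec ulf xii
Hunk 5: at line 1 remove [rxec] add [kjwnz,dfey,jzxrc] -> 7 lines: qbut qaywu kjwnz dfey jzxrc ulf xii
Hunk 6: at line 1 remove [qaywu,kjwnz,dfey] add [pbisx] -> 5 lines: qbut pbisx jzxrc ulf xii
Hunk 7: at line 1 remove [jzxrc] add [trk,oydu,ibgq] -> 7 lines: qbut pbisx trk oydu ibgq ulf xii
Final line count: 7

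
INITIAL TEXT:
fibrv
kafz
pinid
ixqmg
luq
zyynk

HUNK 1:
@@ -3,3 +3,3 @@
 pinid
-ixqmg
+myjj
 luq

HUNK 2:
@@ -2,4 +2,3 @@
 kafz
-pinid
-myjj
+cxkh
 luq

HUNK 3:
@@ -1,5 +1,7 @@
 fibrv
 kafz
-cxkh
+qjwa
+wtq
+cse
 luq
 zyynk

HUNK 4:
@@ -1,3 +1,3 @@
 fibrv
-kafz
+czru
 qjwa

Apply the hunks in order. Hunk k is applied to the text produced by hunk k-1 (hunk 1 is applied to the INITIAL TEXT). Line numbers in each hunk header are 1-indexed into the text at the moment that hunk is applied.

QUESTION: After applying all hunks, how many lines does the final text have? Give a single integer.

Answer: 7

Derivation:
Hunk 1: at line 3 remove [ixqmg] add [myjj] -> 6 lines: fibrv kafz pinid myjj luq zyynk
Hunk 2: at line 2 remove [pinid,myjj] add [cxkh] -> 5 lines: fibrv kafz cxkh luq zyynk
Hunk 3: at line 1 remove [cxkh] add [qjwa,wtq,cse] -> 7 lines: fibrv kafz qjwa wtq cse luq zyynk
Hunk 4: at line 1 remove [kafz] add [czru] -> 7 lines: fibrv czru qjwa wtq cse luq zyynk
Final line count: 7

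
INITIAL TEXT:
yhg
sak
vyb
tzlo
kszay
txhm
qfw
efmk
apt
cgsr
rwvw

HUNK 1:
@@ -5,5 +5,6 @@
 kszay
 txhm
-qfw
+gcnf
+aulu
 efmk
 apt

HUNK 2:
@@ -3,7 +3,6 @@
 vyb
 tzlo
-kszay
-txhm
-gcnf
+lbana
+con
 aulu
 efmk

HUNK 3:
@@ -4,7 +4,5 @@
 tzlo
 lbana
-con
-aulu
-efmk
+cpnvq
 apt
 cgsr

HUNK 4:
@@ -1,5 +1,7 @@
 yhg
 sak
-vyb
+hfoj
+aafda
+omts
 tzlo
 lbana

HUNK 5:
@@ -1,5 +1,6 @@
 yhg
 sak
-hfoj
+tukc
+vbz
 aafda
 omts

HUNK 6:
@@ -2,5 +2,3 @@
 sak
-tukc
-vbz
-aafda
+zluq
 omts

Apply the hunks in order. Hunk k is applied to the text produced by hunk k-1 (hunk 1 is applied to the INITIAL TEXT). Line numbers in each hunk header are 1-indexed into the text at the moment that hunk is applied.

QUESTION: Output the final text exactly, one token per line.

Hunk 1: at line 5 remove [qfw] add [gcnf,aulu] -> 12 lines: yhg sak vyb tzlo kszay txhm gcnf aulu efmk apt cgsr rwvw
Hunk 2: at line 3 remove [kszay,txhm,gcnf] add [lbana,con] -> 11 lines: yhg sak vyb tzlo lbana con aulu efmk apt cgsr rwvw
Hunk 3: at line 4 remove [con,aulu,efmk] add [cpnvq] -> 9 lines: yhg sak vyb tzlo lbana cpnvq apt cgsr rwvw
Hunk 4: at line 1 remove [vyb] add [hfoj,aafda,omts] -> 11 lines: yhg sak hfoj aafda omts tzlo lbana cpnvq apt cgsr rwvw
Hunk 5: at line 1 remove [hfoj] add [tukc,vbz] -> 12 lines: yhg sak tukc vbz aafda omts tzlo lbana cpnvq apt cgsr rwvw
Hunk 6: at line 2 remove [tukc,vbz,aafda] add [zluq] -> 10 lines: yhg sak zluq omts tzlo lbana cpnvq apt cgsr rwvw

Answer: yhg
sak
zluq
omts
tzlo
lbana
cpnvq
apt
cgsr
rwvw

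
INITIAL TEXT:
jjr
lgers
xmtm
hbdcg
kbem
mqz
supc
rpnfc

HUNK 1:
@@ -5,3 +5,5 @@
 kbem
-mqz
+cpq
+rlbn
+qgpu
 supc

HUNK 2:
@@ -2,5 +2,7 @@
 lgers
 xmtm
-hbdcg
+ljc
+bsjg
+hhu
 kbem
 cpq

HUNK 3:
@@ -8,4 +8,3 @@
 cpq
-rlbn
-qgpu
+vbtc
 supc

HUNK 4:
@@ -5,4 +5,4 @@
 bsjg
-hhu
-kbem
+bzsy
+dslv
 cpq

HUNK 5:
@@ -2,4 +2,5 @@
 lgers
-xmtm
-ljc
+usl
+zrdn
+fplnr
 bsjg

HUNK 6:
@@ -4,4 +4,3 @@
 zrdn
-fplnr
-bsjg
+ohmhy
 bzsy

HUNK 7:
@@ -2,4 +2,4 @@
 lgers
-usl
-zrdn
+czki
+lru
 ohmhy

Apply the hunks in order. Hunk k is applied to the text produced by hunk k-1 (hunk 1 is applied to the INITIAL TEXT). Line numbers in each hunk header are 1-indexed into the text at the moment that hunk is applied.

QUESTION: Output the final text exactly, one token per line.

Hunk 1: at line 5 remove [mqz] add [cpq,rlbn,qgpu] -> 10 lines: jjr lgers xmtm hbdcg kbem cpq rlbn qgpu supc rpnfc
Hunk 2: at line 2 remove [hbdcg] add [ljc,bsjg,hhu] -> 12 lines: jjr lgers xmtm ljc bsjg hhu kbem cpq rlbn qgpu supc rpnfc
Hunk 3: at line 8 remove [rlbn,qgpu] add [vbtc] -> 11 lines: jjr lgers xmtm ljc bsjg hhu kbem cpq vbtc supc rpnfc
Hunk 4: at line 5 remove [hhu,kbem] add [bzsy,dslv] -> 11 lines: jjr lgers xmtm ljc bsjg bzsy dslv cpq vbtc supc rpnfc
Hunk 5: at line 2 remove [xmtm,ljc] add [usl,zrdn,fplnr] -> 12 lines: jjr lgers usl zrdn fplnr bsjg bzsy dslv cpq vbtc supc rpnfc
Hunk 6: at line 4 remove [fplnr,bsjg] add [ohmhy] -> 11 lines: jjr lgers usl zrdn ohmhy bzsy dslv cpq vbtc supc rpnfc
Hunk 7: at line 2 remove [usl,zrdn] add [czki,lru] -> 11 lines: jjr lgers czki lru ohmhy bzsy dslv cpq vbtc supc rpnfc

Answer: jjr
lgers
czki
lru
ohmhy
bzsy
dslv
cpq
vbtc
supc
rpnfc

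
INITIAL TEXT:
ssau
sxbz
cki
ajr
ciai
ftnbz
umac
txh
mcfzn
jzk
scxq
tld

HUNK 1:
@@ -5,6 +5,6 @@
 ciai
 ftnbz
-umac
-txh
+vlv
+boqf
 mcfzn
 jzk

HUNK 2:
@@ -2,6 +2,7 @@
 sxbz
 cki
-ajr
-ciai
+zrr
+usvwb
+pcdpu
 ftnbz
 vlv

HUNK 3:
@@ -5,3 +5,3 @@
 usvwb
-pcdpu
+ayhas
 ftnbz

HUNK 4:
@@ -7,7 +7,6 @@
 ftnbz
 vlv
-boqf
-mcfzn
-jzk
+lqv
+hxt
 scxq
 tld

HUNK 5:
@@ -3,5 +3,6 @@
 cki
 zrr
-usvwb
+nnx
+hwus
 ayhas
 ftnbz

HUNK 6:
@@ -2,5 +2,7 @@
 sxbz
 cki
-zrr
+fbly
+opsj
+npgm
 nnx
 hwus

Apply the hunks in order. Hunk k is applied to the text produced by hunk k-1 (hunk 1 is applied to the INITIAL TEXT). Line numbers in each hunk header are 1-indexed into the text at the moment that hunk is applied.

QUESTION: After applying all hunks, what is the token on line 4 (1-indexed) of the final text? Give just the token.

Hunk 1: at line 5 remove [umac,txh] add [vlv,boqf] -> 12 lines: ssau sxbz cki ajr ciai ftnbz vlv boqf mcfzn jzk scxq tld
Hunk 2: at line 2 remove [ajr,ciai] add [zrr,usvwb,pcdpu] -> 13 lines: ssau sxbz cki zrr usvwb pcdpu ftnbz vlv boqf mcfzn jzk scxq tld
Hunk 3: at line 5 remove [pcdpu] add [ayhas] -> 13 lines: ssau sxbz cki zrr usvwb ayhas ftnbz vlv boqf mcfzn jzk scxq tld
Hunk 4: at line 7 remove [boqf,mcfzn,jzk] add [lqv,hxt] -> 12 lines: ssau sxbz cki zrr usvwb ayhas ftnbz vlv lqv hxt scxq tld
Hunk 5: at line 3 remove [usvwb] add [nnx,hwus] -> 13 lines: ssau sxbz cki zrr nnx hwus ayhas ftnbz vlv lqv hxt scxq tld
Hunk 6: at line 2 remove [zrr] add [fbly,opsj,npgm] -> 15 lines: ssau sxbz cki fbly opsj npgm nnx hwus ayhas ftnbz vlv lqv hxt scxq tld
Final line 4: fbly

Answer: fbly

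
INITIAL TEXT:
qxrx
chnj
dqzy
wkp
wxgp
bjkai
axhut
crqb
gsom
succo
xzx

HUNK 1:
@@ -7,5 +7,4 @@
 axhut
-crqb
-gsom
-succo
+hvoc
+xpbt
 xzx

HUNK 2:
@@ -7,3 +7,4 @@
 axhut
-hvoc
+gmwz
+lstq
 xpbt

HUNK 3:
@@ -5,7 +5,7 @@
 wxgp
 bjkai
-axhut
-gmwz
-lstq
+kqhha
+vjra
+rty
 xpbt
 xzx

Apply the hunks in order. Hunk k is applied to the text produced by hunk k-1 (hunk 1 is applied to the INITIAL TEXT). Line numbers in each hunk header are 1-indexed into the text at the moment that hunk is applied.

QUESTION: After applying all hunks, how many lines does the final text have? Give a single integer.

Hunk 1: at line 7 remove [crqb,gsom,succo] add [hvoc,xpbt] -> 10 lines: qxrx chnj dqzy wkp wxgp bjkai axhut hvoc xpbt xzx
Hunk 2: at line 7 remove [hvoc] add [gmwz,lstq] -> 11 lines: qxrx chnj dqzy wkp wxgp bjkai axhut gmwz lstq xpbt xzx
Hunk 3: at line 5 remove [axhut,gmwz,lstq] add [kqhha,vjra,rty] -> 11 lines: qxrx chnj dqzy wkp wxgp bjkai kqhha vjra rty xpbt xzx
Final line count: 11

Answer: 11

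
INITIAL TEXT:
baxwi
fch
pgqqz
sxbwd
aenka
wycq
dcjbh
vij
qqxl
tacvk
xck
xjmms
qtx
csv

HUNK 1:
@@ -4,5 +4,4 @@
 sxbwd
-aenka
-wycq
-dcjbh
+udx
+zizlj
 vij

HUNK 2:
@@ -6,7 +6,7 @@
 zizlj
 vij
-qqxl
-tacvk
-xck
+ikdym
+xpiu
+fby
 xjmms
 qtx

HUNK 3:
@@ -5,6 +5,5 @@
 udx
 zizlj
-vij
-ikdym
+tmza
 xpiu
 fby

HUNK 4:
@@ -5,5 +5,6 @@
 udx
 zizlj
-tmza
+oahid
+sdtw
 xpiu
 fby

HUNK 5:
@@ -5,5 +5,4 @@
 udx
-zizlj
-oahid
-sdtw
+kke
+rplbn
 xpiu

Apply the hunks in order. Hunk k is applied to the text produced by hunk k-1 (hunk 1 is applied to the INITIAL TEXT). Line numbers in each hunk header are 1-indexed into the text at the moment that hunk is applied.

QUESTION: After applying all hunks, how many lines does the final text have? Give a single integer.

Hunk 1: at line 4 remove [aenka,wycq,dcjbh] add [udx,zizlj] -> 13 lines: baxwi fch pgqqz sxbwd udx zizlj vij qqxl tacvk xck xjmms qtx csv
Hunk 2: at line 6 remove [qqxl,tacvk,xck] add [ikdym,xpiu,fby] -> 13 lines: baxwi fch pgqqz sxbwd udx zizlj vij ikdym xpiu fby xjmms qtx csv
Hunk 3: at line 5 remove [vij,ikdym] add [tmza] -> 12 lines: baxwi fch pgqqz sxbwd udx zizlj tmza xpiu fby xjmms qtx csv
Hunk 4: at line 5 remove [tmza] add [oahid,sdtw] -> 13 lines: baxwi fch pgqqz sxbwd udx zizlj oahid sdtw xpiu fby xjmms qtx csv
Hunk 5: at line 5 remove [zizlj,oahid,sdtw] add [kke,rplbn] -> 12 lines: baxwi fch pgqqz sxbwd udx kke rplbn xpiu fby xjmms qtx csv
Final line count: 12

Answer: 12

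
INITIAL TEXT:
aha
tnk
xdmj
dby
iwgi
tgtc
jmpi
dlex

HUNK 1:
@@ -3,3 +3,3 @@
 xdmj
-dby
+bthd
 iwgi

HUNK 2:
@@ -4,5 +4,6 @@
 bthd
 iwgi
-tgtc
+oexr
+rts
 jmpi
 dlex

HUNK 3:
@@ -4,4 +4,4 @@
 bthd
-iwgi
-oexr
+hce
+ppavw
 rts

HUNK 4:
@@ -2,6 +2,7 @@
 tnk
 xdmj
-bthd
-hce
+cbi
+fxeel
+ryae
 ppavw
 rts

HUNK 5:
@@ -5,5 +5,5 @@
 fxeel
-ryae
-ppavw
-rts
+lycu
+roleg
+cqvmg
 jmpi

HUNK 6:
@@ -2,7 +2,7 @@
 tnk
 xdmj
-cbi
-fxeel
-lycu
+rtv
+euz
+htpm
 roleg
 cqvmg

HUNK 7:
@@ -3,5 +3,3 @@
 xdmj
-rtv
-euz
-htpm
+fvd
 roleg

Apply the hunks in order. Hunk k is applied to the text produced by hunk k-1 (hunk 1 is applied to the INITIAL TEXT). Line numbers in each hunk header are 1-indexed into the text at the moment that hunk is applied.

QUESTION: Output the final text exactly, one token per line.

Answer: aha
tnk
xdmj
fvd
roleg
cqvmg
jmpi
dlex

Derivation:
Hunk 1: at line 3 remove [dby] add [bthd] -> 8 lines: aha tnk xdmj bthd iwgi tgtc jmpi dlex
Hunk 2: at line 4 remove [tgtc] add [oexr,rts] -> 9 lines: aha tnk xdmj bthd iwgi oexr rts jmpi dlex
Hunk 3: at line 4 remove [iwgi,oexr] add [hce,ppavw] -> 9 lines: aha tnk xdmj bthd hce ppavw rts jmpi dlex
Hunk 4: at line 2 remove [bthd,hce] add [cbi,fxeel,ryae] -> 10 lines: aha tnk xdmj cbi fxeel ryae ppavw rts jmpi dlex
Hunk 5: at line 5 remove [ryae,ppavw,rts] add [lycu,roleg,cqvmg] -> 10 lines: aha tnk xdmj cbi fxeel lycu roleg cqvmg jmpi dlex
Hunk 6: at line 2 remove [cbi,fxeel,lycu] add [rtv,euz,htpm] -> 10 lines: aha tnk xdmj rtv euz htpm roleg cqvmg jmpi dlex
Hunk 7: at line 3 remove [rtv,euz,htpm] add [fvd] -> 8 lines: aha tnk xdmj fvd roleg cqvmg jmpi dlex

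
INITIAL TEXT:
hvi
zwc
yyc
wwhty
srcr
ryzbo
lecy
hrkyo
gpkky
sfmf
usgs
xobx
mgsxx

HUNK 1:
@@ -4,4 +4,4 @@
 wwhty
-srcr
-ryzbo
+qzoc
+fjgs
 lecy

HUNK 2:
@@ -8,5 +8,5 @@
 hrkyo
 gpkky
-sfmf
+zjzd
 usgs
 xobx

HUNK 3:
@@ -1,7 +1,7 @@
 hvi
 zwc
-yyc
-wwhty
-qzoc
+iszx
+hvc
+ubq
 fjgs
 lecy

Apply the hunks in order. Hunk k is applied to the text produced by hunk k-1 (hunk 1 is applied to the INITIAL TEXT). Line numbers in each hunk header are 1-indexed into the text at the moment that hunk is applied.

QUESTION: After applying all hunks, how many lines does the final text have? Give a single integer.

Hunk 1: at line 4 remove [srcr,ryzbo] add [qzoc,fjgs] -> 13 lines: hvi zwc yyc wwhty qzoc fjgs lecy hrkyo gpkky sfmf usgs xobx mgsxx
Hunk 2: at line 8 remove [sfmf] add [zjzd] -> 13 lines: hvi zwc yyc wwhty qzoc fjgs lecy hrkyo gpkky zjzd usgs xobx mgsxx
Hunk 3: at line 1 remove [yyc,wwhty,qzoc] add [iszx,hvc,ubq] -> 13 lines: hvi zwc iszx hvc ubq fjgs lecy hrkyo gpkky zjzd usgs xobx mgsxx
Final line count: 13

Answer: 13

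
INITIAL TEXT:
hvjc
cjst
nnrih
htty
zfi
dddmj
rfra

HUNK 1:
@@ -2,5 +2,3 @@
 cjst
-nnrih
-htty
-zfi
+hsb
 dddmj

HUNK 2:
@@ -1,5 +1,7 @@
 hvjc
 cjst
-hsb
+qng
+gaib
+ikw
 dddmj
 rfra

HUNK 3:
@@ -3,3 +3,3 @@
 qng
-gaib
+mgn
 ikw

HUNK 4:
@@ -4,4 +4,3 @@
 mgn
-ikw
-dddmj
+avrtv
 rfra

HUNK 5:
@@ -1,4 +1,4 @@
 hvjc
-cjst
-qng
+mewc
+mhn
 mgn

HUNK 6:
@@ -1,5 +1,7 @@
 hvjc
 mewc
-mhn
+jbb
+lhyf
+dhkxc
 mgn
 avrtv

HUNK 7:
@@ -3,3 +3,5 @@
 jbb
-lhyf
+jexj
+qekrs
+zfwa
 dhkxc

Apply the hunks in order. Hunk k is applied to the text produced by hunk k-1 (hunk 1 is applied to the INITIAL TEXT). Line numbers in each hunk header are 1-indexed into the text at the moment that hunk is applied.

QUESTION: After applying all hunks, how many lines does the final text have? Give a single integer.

Hunk 1: at line 2 remove [nnrih,htty,zfi] add [hsb] -> 5 lines: hvjc cjst hsb dddmj rfra
Hunk 2: at line 1 remove [hsb] add [qng,gaib,ikw] -> 7 lines: hvjc cjst qng gaib ikw dddmj rfra
Hunk 3: at line 3 remove [gaib] add [mgn] -> 7 lines: hvjc cjst qng mgn ikw dddmj rfra
Hunk 4: at line 4 remove [ikw,dddmj] add [avrtv] -> 6 lines: hvjc cjst qng mgn avrtv rfra
Hunk 5: at line 1 remove [cjst,qng] add [mewc,mhn] -> 6 lines: hvjc mewc mhn mgn avrtv rfra
Hunk 6: at line 1 remove [mhn] add [jbb,lhyf,dhkxc] -> 8 lines: hvjc mewc jbb lhyf dhkxc mgn avrtv rfra
Hunk 7: at line 3 remove [lhyf] add [jexj,qekrs,zfwa] -> 10 lines: hvjc mewc jbb jexj qekrs zfwa dhkxc mgn avrtv rfra
Final line count: 10

Answer: 10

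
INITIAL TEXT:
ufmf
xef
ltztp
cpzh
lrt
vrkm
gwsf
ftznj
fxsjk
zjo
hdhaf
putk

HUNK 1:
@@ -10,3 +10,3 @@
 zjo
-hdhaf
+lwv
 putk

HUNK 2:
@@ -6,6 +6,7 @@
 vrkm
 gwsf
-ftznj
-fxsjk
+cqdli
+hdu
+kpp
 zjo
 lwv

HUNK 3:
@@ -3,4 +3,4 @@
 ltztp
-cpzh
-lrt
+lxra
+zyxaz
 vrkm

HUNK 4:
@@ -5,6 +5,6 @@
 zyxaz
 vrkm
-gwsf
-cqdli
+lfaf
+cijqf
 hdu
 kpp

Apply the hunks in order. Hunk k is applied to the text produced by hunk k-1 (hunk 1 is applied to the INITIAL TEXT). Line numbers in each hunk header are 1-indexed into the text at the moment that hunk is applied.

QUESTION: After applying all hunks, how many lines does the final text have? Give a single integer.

Answer: 13

Derivation:
Hunk 1: at line 10 remove [hdhaf] add [lwv] -> 12 lines: ufmf xef ltztp cpzh lrt vrkm gwsf ftznj fxsjk zjo lwv putk
Hunk 2: at line 6 remove [ftznj,fxsjk] add [cqdli,hdu,kpp] -> 13 lines: ufmf xef ltztp cpzh lrt vrkm gwsf cqdli hdu kpp zjo lwv putk
Hunk 3: at line 3 remove [cpzh,lrt] add [lxra,zyxaz] -> 13 lines: ufmf xef ltztp lxra zyxaz vrkm gwsf cqdli hdu kpp zjo lwv putk
Hunk 4: at line 5 remove [gwsf,cqdli] add [lfaf,cijqf] -> 13 lines: ufmf xef ltztp lxra zyxaz vrkm lfaf cijqf hdu kpp zjo lwv putk
Final line count: 13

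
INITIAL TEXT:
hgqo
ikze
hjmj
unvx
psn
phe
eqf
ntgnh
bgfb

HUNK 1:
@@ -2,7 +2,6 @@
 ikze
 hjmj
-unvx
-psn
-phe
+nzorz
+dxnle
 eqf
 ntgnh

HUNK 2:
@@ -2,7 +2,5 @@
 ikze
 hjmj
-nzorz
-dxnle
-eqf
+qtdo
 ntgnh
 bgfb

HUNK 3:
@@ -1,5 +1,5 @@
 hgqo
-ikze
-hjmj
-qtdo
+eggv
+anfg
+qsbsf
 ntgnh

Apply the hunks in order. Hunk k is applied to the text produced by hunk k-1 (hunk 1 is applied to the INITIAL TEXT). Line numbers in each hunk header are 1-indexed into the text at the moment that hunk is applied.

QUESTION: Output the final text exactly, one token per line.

Hunk 1: at line 2 remove [unvx,psn,phe] add [nzorz,dxnle] -> 8 lines: hgqo ikze hjmj nzorz dxnle eqf ntgnh bgfb
Hunk 2: at line 2 remove [nzorz,dxnle,eqf] add [qtdo] -> 6 lines: hgqo ikze hjmj qtdo ntgnh bgfb
Hunk 3: at line 1 remove [ikze,hjmj,qtdo] add [eggv,anfg,qsbsf] -> 6 lines: hgqo eggv anfg qsbsf ntgnh bgfb

Answer: hgqo
eggv
anfg
qsbsf
ntgnh
bgfb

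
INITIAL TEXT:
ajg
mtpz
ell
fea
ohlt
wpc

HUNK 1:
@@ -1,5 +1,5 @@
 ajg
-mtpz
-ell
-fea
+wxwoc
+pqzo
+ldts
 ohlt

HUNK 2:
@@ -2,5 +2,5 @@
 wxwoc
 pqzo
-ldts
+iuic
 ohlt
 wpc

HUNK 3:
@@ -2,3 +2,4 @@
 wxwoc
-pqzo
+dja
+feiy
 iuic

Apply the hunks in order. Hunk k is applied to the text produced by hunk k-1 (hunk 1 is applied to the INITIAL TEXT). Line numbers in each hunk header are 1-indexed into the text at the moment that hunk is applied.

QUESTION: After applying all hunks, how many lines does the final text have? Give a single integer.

Answer: 7

Derivation:
Hunk 1: at line 1 remove [mtpz,ell,fea] add [wxwoc,pqzo,ldts] -> 6 lines: ajg wxwoc pqzo ldts ohlt wpc
Hunk 2: at line 2 remove [ldts] add [iuic] -> 6 lines: ajg wxwoc pqzo iuic ohlt wpc
Hunk 3: at line 2 remove [pqzo] add [dja,feiy] -> 7 lines: ajg wxwoc dja feiy iuic ohlt wpc
Final line count: 7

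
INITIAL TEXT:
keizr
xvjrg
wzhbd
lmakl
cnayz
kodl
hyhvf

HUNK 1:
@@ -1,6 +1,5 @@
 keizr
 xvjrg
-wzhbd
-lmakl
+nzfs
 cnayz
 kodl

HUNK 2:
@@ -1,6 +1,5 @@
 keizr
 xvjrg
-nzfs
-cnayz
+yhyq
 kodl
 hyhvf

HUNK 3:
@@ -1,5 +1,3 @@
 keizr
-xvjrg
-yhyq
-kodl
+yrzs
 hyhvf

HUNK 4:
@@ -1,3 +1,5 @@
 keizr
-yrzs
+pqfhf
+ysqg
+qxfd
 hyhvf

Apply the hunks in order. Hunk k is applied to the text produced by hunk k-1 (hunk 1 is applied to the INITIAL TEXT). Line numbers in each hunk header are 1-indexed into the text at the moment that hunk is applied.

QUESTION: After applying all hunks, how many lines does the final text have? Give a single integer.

Hunk 1: at line 1 remove [wzhbd,lmakl] add [nzfs] -> 6 lines: keizr xvjrg nzfs cnayz kodl hyhvf
Hunk 2: at line 1 remove [nzfs,cnayz] add [yhyq] -> 5 lines: keizr xvjrg yhyq kodl hyhvf
Hunk 3: at line 1 remove [xvjrg,yhyq,kodl] add [yrzs] -> 3 lines: keizr yrzs hyhvf
Hunk 4: at line 1 remove [yrzs] add [pqfhf,ysqg,qxfd] -> 5 lines: keizr pqfhf ysqg qxfd hyhvf
Final line count: 5

Answer: 5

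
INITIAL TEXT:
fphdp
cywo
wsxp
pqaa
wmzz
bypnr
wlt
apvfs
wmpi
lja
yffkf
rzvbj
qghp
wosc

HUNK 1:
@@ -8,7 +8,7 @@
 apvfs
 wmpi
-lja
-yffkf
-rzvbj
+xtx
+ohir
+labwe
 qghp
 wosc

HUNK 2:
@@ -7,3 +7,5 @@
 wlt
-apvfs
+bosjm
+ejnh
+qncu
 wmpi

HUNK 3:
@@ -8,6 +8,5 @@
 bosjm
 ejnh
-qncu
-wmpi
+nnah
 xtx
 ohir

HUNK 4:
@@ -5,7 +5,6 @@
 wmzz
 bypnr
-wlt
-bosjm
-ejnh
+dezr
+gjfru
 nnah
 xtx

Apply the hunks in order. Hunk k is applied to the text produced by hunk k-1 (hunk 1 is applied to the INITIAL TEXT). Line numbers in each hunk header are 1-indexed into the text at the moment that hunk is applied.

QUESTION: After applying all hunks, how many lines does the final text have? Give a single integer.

Answer: 14

Derivation:
Hunk 1: at line 8 remove [lja,yffkf,rzvbj] add [xtx,ohir,labwe] -> 14 lines: fphdp cywo wsxp pqaa wmzz bypnr wlt apvfs wmpi xtx ohir labwe qghp wosc
Hunk 2: at line 7 remove [apvfs] add [bosjm,ejnh,qncu] -> 16 lines: fphdp cywo wsxp pqaa wmzz bypnr wlt bosjm ejnh qncu wmpi xtx ohir labwe qghp wosc
Hunk 3: at line 8 remove [qncu,wmpi] add [nnah] -> 15 lines: fphdp cywo wsxp pqaa wmzz bypnr wlt bosjm ejnh nnah xtx ohir labwe qghp wosc
Hunk 4: at line 5 remove [wlt,bosjm,ejnh] add [dezr,gjfru] -> 14 lines: fphdp cywo wsxp pqaa wmzz bypnr dezr gjfru nnah xtx ohir labwe qghp wosc
Final line count: 14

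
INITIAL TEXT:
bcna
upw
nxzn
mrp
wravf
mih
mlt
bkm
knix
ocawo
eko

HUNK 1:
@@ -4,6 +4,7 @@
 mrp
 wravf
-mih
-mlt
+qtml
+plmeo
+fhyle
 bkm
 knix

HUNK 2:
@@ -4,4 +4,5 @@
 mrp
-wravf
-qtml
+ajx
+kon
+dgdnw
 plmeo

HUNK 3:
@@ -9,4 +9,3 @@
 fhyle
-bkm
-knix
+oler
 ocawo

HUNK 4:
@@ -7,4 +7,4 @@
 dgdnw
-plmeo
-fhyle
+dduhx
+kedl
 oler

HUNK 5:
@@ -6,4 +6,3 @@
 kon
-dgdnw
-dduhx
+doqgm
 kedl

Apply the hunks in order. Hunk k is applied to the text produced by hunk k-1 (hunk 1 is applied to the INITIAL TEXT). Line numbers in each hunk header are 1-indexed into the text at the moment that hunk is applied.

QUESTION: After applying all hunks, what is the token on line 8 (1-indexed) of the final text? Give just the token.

Hunk 1: at line 4 remove [mih,mlt] add [qtml,plmeo,fhyle] -> 12 lines: bcna upw nxzn mrp wravf qtml plmeo fhyle bkm knix ocawo eko
Hunk 2: at line 4 remove [wravf,qtml] add [ajx,kon,dgdnw] -> 13 lines: bcna upw nxzn mrp ajx kon dgdnw plmeo fhyle bkm knix ocawo eko
Hunk 3: at line 9 remove [bkm,knix] add [oler] -> 12 lines: bcna upw nxzn mrp ajx kon dgdnw plmeo fhyle oler ocawo eko
Hunk 4: at line 7 remove [plmeo,fhyle] add [dduhx,kedl] -> 12 lines: bcna upw nxzn mrp ajx kon dgdnw dduhx kedl oler ocawo eko
Hunk 5: at line 6 remove [dgdnw,dduhx] add [doqgm] -> 11 lines: bcna upw nxzn mrp ajx kon doqgm kedl oler ocawo eko
Final line 8: kedl

Answer: kedl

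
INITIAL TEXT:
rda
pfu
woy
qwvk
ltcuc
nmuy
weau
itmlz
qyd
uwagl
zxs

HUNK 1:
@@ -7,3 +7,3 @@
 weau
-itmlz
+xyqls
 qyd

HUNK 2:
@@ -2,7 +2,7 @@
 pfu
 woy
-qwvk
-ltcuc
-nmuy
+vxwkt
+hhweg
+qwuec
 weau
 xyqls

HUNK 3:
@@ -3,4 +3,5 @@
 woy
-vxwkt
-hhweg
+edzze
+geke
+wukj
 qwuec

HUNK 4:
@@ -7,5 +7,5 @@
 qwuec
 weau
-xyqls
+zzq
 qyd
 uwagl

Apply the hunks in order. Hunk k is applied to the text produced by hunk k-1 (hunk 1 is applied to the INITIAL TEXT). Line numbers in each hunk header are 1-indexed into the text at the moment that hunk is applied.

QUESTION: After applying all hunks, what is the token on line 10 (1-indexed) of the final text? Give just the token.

Hunk 1: at line 7 remove [itmlz] add [xyqls] -> 11 lines: rda pfu woy qwvk ltcuc nmuy weau xyqls qyd uwagl zxs
Hunk 2: at line 2 remove [qwvk,ltcuc,nmuy] add [vxwkt,hhweg,qwuec] -> 11 lines: rda pfu woy vxwkt hhweg qwuec weau xyqls qyd uwagl zxs
Hunk 3: at line 3 remove [vxwkt,hhweg] add [edzze,geke,wukj] -> 12 lines: rda pfu woy edzze geke wukj qwuec weau xyqls qyd uwagl zxs
Hunk 4: at line 7 remove [xyqls] add [zzq] -> 12 lines: rda pfu woy edzze geke wukj qwuec weau zzq qyd uwagl zxs
Final line 10: qyd

Answer: qyd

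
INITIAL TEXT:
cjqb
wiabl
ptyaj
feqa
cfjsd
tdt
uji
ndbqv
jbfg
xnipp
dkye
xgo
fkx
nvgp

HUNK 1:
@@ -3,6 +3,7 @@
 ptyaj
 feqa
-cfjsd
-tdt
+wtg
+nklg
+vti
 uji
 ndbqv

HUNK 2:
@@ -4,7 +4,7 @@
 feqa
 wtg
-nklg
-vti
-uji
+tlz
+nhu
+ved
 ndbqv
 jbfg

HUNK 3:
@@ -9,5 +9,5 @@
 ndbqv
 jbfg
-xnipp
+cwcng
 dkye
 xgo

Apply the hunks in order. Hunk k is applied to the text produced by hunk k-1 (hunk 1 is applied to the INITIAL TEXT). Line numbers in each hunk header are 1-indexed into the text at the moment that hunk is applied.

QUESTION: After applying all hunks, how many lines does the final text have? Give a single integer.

Hunk 1: at line 3 remove [cfjsd,tdt] add [wtg,nklg,vti] -> 15 lines: cjqb wiabl ptyaj feqa wtg nklg vti uji ndbqv jbfg xnipp dkye xgo fkx nvgp
Hunk 2: at line 4 remove [nklg,vti,uji] add [tlz,nhu,ved] -> 15 lines: cjqb wiabl ptyaj feqa wtg tlz nhu ved ndbqv jbfg xnipp dkye xgo fkx nvgp
Hunk 3: at line 9 remove [xnipp] add [cwcng] -> 15 lines: cjqb wiabl ptyaj feqa wtg tlz nhu ved ndbqv jbfg cwcng dkye xgo fkx nvgp
Final line count: 15

Answer: 15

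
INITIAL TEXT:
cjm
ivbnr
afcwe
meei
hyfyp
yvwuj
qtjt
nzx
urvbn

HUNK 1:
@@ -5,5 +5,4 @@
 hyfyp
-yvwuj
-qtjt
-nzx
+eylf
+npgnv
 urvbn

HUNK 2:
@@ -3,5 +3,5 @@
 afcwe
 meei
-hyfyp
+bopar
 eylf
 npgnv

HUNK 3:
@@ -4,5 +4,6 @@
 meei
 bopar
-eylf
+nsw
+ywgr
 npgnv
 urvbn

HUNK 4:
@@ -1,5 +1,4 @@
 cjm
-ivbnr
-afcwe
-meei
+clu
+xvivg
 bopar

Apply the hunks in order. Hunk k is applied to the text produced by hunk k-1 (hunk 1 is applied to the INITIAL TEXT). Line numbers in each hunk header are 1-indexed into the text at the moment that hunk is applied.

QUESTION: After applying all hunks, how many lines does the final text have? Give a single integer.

Hunk 1: at line 5 remove [yvwuj,qtjt,nzx] add [eylf,npgnv] -> 8 lines: cjm ivbnr afcwe meei hyfyp eylf npgnv urvbn
Hunk 2: at line 3 remove [hyfyp] add [bopar] -> 8 lines: cjm ivbnr afcwe meei bopar eylf npgnv urvbn
Hunk 3: at line 4 remove [eylf] add [nsw,ywgr] -> 9 lines: cjm ivbnr afcwe meei bopar nsw ywgr npgnv urvbn
Hunk 4: at line 1 remove [ivbnr,afcwe,meei] add [clu,xvivg] -> 8 lines: cjm clu xvivg bopar nsw ywgr npgnv urvbn
Final line count: 8

Answer: 8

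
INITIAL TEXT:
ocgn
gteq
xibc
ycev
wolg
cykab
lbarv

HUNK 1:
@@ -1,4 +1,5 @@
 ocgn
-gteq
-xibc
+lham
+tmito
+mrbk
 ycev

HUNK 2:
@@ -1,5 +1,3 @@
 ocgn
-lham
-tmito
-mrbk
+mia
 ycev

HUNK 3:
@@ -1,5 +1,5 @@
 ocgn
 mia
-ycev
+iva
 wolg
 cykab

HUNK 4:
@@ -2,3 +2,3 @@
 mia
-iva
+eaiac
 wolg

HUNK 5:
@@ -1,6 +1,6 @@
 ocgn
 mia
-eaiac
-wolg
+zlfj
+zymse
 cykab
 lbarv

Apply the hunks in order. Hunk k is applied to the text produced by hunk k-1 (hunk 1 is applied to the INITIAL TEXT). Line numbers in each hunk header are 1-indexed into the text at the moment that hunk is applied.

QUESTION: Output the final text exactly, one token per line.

Answer: ocgn
mia
zlfj
zymse
cykab
lbarv

Derivation:
Hunk 1: at line 1 remove [gteq,xibc] add [lham,tmito,mrbk] -> 8 lines: ocgn lham tmito mrbk ycev wolg cykab lbarv
Hunk 2: at line 1 remove [lham,tmito,mrbk] add [mia] -> 6 lines: ocgn mia ycev wolg cykab lbarv
Hunk 3: at line 1 remove [ycev] add [iva] -> 6 lines: ocgn mia iva wolg cykab lbarv
Hunk 4: at line 2 remove [iva] add [eaiac] -> 6 lines: ocgn mia eaiac wolg cykab lbarv
Hunk 5: at line 1 remove [eaiac,wolg] add [zlfj,zymse] -> 6 lines: ocgn mia zlfj zymse cykab lbarv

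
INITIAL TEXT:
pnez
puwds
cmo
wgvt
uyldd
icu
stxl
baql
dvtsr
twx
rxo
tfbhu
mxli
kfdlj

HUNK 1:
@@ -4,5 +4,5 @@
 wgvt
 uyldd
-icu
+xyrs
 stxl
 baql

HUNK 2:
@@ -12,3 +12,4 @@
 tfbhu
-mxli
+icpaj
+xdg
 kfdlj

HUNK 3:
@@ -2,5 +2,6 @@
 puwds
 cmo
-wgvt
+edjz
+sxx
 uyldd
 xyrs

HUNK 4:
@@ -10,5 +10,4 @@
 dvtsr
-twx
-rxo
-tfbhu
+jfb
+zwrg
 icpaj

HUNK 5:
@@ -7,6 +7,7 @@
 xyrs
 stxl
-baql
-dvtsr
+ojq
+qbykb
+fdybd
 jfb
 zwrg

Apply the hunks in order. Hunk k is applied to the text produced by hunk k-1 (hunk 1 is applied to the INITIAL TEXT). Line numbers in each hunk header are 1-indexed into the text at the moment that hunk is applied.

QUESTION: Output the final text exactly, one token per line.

Hunk 1: at line 4 remove [icu] add [xyrs] -> 14 lines: pnez puwds cmo wgvt uyldd xyrs stxl baql dvtsr twx rxo tfbhu mxli kfdlj
Hunk 2: at line 12 remove [mxli] add [icpaj,xdg] -> 15 lines: pnez puwds cmo wgvt uyldd xyrs stxl baql dvtsr twx rxo tfbhu icpaj xdg kfdlj
Hunk 3: at line 2 remove [wgvt] add [edjz,sxx] -> 16 lines: pnez puwds cmo edjz sxx uyldd xyrs stxl baql dvtsr twx rxo tfbhu icpaj xdg kfdlj
Hunk 4: at line 10 remove [twx,rxo,tfbhu] add [jfb,zwrg] -> 15 lines: pnez puwds cmo edjz sxx uyldd xyrs stxl baql dvtsr jfb zwrg icpaj xdg kfdlj
Hunk 5: at line 7 remove [baql,dvtsr] add [ojq,qbykb,fdybd] -> 16 lines: pnez puwds cmo edjz sxx uyldd xyrs stxl ojq qbykb fdybd jfb zwrg icpaj xdg kfdlj

Answer: pnez
puwds
cmo
edjz
sxx
uyldd
xyrs
stxl
ojq
qbykb
fdybd
jfb
zwrg
icpaj
xdg
kfdlj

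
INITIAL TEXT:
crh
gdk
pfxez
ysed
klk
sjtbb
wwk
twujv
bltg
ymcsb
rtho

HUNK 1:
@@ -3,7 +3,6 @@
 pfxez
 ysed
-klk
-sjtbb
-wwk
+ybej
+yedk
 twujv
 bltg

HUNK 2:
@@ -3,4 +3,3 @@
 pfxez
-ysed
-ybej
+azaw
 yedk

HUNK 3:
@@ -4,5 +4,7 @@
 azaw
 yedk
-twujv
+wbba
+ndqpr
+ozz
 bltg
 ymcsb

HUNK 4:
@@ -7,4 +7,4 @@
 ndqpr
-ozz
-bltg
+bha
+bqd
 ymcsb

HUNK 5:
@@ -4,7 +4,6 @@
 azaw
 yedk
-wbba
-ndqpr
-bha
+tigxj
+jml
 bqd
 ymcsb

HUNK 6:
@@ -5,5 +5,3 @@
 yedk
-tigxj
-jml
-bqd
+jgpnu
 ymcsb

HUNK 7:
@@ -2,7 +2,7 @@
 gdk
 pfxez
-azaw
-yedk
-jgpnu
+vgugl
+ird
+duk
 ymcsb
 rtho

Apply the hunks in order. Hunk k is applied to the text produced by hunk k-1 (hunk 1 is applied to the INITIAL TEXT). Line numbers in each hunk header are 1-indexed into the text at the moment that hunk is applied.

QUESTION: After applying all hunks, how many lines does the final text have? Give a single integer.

Hunk 1: at line 3 remove [klk,sjtbb,wwk] add [ybej,yedk] -> 10 lines: crh gdk pfxez ysed ybej yedk twujv bltg ymcsb rtho
Hunk 2: at line 3 remove [ysed,ybej] add [azaw] -> 9 lines: crh gdk pfxez azaw yedk twujv bltg ymcsb rtho
Hunk 3: at line 4 remove [twujv] add [wbba,ndqpr,ozz] -> 11 lines: crh gdk pfxez azaw yedk wbba ndqpr ozz bltg ymcsb rtho
Hunk 4: at line 7 remove [ozz,bltg] add [bha,bqd] -> 11 lines: crh gdk pfxez azaw yedk wbba ndqpr bha bqd ymcsb rtho
Hunk 5: at line 4 remove [wbba,ndqpr,bha] add [tigxj,jml] -> 10 lines: crh gdk pfxez azaw yedk tigxj jml bqd ymcsb rtho
Hunk 6: at line 5 remove [tigxj,jml,bqd] add [jgpnu] -> 8 lines: crh gdk pfxez azaw yedk jgpnu ymcsb rtho
Hunk 7: at line 2 remove [azaw,yedk,jgpnu] add [vgugl,ird,duk] -> 8 lines: crh gdk pfxez vgugl ird duk ymcsb rtho
Final line count: 8

Answer: 8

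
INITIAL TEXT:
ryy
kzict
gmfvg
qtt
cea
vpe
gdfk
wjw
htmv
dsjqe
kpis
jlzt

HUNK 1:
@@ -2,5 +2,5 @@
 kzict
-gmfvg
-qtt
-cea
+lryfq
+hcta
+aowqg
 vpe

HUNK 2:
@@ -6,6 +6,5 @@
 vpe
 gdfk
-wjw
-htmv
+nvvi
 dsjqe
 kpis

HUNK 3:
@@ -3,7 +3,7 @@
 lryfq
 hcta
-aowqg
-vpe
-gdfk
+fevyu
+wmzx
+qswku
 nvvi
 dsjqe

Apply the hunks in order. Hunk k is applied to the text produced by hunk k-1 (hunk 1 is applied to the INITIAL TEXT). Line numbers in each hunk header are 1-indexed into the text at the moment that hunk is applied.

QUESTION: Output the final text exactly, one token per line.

Hunk 1: at line 2 remove [gmfvg,qtt,cea] add [lryfq,hcta,aowqg] -> 12 lines: ryy kzict lryfq hcta aowqg vpe gdfk wjw htmv dsjqe kpis jlzt
Hunk 2: at line 6 remove [wjw,htmv] add [nvvi] -> 11 lines: ryy kzict lryfq hcta aowqg vpe gdfk nvvi dsjqe kpis jlzt
Hunk 3: at line 3 remove [aowqg,vpe,gdfk] add [fevyu,wmzx,qswku] -> 11 lines: ryy kzict lryfq hcta fevyu wmzx qswku nvvi dsjqe kpis jlzt

Answer: ryy
kzict
lryfq
hcta
fevyu
wmzx
qswku
nvvi
dsjqe
kpis
jlzt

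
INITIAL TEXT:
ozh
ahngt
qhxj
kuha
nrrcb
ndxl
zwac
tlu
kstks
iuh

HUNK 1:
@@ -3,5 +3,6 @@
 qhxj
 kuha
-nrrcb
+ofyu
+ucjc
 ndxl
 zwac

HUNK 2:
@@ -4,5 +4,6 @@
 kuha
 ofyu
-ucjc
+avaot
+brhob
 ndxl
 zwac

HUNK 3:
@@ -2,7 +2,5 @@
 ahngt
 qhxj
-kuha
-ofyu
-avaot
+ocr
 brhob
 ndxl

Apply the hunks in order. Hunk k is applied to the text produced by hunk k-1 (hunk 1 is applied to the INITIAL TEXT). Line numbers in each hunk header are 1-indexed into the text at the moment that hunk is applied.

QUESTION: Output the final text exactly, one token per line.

Answer: ozh
ahngt
qhxj
ocr
brhob
ndxl
zwac
tlu
kstks
iuh

Derivation:
Hunk 1: at line 3 remove [nrrcb] add [ofyu,ucjc] -> 11 lines: ozh ahngt qhxj kuha ofyu ucjc ndxl zwac tlu kstks iuh
Hunk 2: at line 4 remove [ucjc] add [avaot,brhob] -> 12 lines: ozh ahngt qhxj kuha ofyu avaot brhob ndxl zwac tlu kstks iuh
Hunk 3: at line 2 remove [kuha,ofyu,avaot] add [ocr] -> 10 lines: ozh ahngt qhxj ocr brhob ndxl zwac tlu kstks iuh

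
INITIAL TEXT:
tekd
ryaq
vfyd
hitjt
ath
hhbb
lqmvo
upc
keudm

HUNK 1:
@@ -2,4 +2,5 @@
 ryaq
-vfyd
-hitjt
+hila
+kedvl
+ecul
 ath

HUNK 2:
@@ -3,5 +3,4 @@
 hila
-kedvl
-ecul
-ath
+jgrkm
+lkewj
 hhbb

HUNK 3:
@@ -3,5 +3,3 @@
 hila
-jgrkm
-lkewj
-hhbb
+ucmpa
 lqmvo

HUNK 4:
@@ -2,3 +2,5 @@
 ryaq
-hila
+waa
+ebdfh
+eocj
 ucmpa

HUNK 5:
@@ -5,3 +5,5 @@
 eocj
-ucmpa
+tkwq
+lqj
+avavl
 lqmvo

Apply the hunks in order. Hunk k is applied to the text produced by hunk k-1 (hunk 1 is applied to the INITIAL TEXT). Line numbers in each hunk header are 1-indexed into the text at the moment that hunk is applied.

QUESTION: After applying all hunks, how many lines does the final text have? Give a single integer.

Answer: 11

Derivation:
Hunk 1: at line 2 remove [vfyd,hitjt] add [hila,kedvl,ecul] -> 10 lines: tekd ryaq hila kedvl ecul ath hhbb lqmvo upc keudm
Hunk 2: at line 3 remove [kedvl,ecul,ath] add [jgrkm,lkewj] -> 9 lines: tekd ryaq hila jgrkm lkewj hhbb lqmvo upc keudm
Hunk 3: at line 3 remove [jgrkm,lkewj,hhbb] add [ucmpa] -> 7 lines: tekd ryaq hila ucmpa lqmvo upc keudm
Hunk 4: at line 2 remove [hila] add [waa,ebdfh,eocj] -> 9 lines: tekd ryaq waa ebdfh eocj ucmpa lqmvo upc keudm
Hunk 5: at line 5 remove [ucmpa] add [tkwq,lqj,avavl] -> 11 lines: tekd ryaq waa ebdfh eocj tkwq lqj avavl lqmvo upc keudm
Final line count: 11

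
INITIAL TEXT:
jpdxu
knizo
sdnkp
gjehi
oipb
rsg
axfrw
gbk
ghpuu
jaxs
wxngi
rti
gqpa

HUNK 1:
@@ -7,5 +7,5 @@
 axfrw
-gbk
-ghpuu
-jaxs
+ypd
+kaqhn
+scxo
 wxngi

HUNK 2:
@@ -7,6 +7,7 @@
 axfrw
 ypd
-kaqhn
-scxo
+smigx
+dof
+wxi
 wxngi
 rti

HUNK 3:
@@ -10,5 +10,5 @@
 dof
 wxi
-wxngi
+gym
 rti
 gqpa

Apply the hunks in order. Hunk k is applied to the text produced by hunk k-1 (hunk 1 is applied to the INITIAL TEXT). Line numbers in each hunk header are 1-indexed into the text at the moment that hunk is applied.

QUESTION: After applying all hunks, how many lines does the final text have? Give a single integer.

Answer: 14

Derivation:
Hunk 1: at line 7 remove [gbk,ghpuu,jaxs] add [ypd,kaqhn,scxo] -> 13 lines: jpdxu knizo sdnkp gjehi oipb rsg axfrw ypd kaqhn scxo wxngi rti gqpa
Hunk 2: at line 7 remove [kaqhn,scxo] add [smigx,dof,wxi] -> 14 lines: jpdxu knizo sdnkp gjehi oipb rsg axfrw ypd smigx dof wxi wxngi rti gqpa
Hunk 3: at line 10 remove [wxngi] add [gym] -> 14 lines: jpdxu knizo sdnkp gjehi oipb rsg axfrw ypd smigx dof wxi gym rti gqpa
Final line count: 14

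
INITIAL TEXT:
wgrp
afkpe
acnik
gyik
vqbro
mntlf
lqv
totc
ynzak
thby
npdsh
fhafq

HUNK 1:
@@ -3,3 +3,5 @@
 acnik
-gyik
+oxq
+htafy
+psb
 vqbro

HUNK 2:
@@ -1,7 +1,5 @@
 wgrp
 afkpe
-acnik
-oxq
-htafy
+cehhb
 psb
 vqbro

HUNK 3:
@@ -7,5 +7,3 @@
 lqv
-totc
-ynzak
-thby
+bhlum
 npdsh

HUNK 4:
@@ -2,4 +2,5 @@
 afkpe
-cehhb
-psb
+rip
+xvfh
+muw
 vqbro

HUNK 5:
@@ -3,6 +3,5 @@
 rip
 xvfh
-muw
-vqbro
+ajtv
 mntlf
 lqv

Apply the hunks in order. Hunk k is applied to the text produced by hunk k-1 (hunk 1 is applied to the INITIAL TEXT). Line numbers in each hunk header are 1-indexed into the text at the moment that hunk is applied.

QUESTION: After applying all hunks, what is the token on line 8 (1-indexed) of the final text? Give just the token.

Hunk 1: at line 3 remove [gyik] add [oxq,htafy,psb] -> 14 lines: wgrp afkpe acnik oxq htafy psb vqbro mntlf lqv totc ynzak thby npdsh fhafq
Hunk 2: at line 1 remove [acnik,oxq,htafy] add [cehhb] -> 12 lines: wgrp afkpe cehhb psb vqbro mntlf lqv totc ynzak thby npdsh fhafq
Hunk 3: at line 7 remove [totc,ynzak,thby] add [bhlum] -> 10 lines: wgrp afkpe cehhb psb vqbro mntlf lqv bhlum npdsh fhafq
Hunk 4: at line 2 remove [cehhb,psb] add [rip,xvfh,muw] -> 11 lines: wgrp afkpe rip xvfh muw vqbro mntlf lqv bhlum npdsh fhafq
Hunk 5: at line 3 remove [muw,vqbro] add [ajtv] -> 10 lines: wgrp afkpe rip xvfh ajtv mntlf lqv bhlum npdsh fhafq
Final line 8: bhlum

Answer: bhlum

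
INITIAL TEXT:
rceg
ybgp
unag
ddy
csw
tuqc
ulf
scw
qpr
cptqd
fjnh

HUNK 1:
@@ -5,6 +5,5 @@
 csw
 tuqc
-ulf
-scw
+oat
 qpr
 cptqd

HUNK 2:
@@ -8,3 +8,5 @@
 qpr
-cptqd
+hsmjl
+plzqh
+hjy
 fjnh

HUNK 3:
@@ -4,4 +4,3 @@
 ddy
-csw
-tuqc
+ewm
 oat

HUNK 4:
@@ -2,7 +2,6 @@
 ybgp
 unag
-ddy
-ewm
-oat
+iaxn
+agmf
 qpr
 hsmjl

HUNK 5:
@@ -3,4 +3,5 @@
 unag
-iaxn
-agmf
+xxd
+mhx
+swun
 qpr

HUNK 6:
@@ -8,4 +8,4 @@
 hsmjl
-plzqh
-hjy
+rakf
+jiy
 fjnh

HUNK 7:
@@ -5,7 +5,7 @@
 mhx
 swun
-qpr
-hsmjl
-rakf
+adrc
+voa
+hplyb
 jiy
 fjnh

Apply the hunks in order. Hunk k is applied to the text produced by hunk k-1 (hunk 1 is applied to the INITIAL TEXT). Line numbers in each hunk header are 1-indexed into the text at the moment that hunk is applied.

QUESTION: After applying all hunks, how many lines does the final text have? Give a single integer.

Answer: 11

Derivation:
Hunk 1: at line 5 remove [ulf,scw] add [oat] -> 10 lines: rceg ybgp unag ddy csw tuqc oat qpr cptqd fjnh
Hunk 2: at line 8 remove [cptqd] add [hsmjl,plzqh,hjy] -> 12 lines: rceg ybgp unag ddy csw tuqc oat qpr hsmjl plzqh hjy fjnh
Hunk 3: at line 4 remove [csw,tuqc] add [ewm] -> 11 lines: rceg ybgp unag ddy ewm oat qpr hsmjl plzqh hjy fjnh
Hunk 4: at line 2 remove [ddy,ewm,oat] add [iaxn,agmf] -> 10 lines: rceg ybgp unag iaxn agmf qpr hsmjl plzqh hjy fjnh
Hunk 5: at line 3 remove [iaxn,agmf] add [xxd,mhx,swun] -> 11 lines: rceg ybgp unag xxd mhx swun qpr hsmjl plzqh hjy fjnh
Hunk 6: at line 8 remove [plzqh,hjy] add [rakf,jiy] -> 11 lines: rceg ybgp unag xxd mhx swun qpr hsmjl rakf jiy fjnh
Hunk 7: at line 5 remove [qpr,hsmjl,rakf] add [adrc,voa,hplyb] -> 11 lines: rceg ybgp unag xxd mhx swun adrc voa hplyb jiy fjnh
Final line count: 11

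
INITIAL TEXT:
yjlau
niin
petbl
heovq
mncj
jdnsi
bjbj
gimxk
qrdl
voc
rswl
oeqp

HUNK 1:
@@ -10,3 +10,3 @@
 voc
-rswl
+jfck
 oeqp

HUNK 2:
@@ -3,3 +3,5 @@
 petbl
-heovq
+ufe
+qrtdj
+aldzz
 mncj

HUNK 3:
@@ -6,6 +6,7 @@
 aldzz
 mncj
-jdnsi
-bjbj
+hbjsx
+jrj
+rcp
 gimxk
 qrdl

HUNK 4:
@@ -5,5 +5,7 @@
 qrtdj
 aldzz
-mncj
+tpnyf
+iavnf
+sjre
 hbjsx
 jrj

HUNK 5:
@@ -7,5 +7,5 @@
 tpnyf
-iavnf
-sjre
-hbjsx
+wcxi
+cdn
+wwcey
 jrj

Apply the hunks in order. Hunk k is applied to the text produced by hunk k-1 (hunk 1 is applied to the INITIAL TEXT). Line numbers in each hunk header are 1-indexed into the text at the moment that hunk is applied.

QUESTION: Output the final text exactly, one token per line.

Answer: yjlau
niin
petbl
ufe
qrtdj
aldzz
tpnyf
wcxi
cdn
wwcey
jrj
rcp
gimxk
qrdl
voc
jfck
oeqp

Derivation:
Hunk 1: at line 10 remove [rswl] add [jfck] -> 12 lines: yjlau niin petbl heovq mncj jdnsi bjbj gimxk qrdl voc jfck oeqp
Hunk 2: at line 3 remove [heovq] add [ufe,qrtdj,aldzz] -> 14 lines: yjlau niin petbl ufe qrtdj aldzz mncj jdnsi bjbj gimxk qrdl voc jfck oeqp
Hunk 3: at line 6 remove [jdnsi,bjbj] add [hbjsx,jrj,rcp] -> 15 lines: yjlau niin petbl ufe qrtdj aldzz mncj hbjsx jrj rcp gimxk qrdl voc jfck oeqp
Hunk 4: at line 5 remove [mncj] add [tpnyf,iavnf,sjre] -> 17 lines: yjlau niin petbl ufe qrtdj aldzz tpnyf iavnf sjre hbjsx jrj rcp gimxk qrdl voc jfck oeqp
Hunk 5: at line 7 remove [iavnf,sjre,hbjsx] add [wcxi,cdn,wwcey] -> 17 lines: yjlau niin petbl ufe qrtdj aldzz tpnyf wcxi cdn wwcey jrj rcp gimxk qrdl voc jfck oeqp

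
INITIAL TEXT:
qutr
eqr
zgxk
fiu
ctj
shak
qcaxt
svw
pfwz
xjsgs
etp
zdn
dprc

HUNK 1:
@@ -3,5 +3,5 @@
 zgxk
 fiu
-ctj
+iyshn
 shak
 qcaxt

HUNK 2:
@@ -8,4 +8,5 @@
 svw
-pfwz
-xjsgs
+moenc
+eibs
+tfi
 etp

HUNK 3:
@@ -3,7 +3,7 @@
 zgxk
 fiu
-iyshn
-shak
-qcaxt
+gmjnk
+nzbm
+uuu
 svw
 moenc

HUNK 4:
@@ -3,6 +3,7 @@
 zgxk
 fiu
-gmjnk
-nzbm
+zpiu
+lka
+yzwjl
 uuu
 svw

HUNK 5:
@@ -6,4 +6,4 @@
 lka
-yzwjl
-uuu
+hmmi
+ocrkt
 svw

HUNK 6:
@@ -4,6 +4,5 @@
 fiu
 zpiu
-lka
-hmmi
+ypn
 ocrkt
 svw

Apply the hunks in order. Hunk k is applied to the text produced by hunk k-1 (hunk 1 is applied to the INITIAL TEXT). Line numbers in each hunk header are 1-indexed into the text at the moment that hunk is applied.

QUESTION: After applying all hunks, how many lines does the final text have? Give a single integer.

Answer: 14

Derivation:
Hunk 1: at line 3 remove [ctj] add [iyshn] -> 13 lines: qutr eqr zgxk fiu iyshn shak qcaxt svw pfwz xjsgs etp zdn dprc
Hunk 2: at line 8 remove [pfwz,xjsgs] add [moenc,eibs,tfi] -> 14 lines: qutr eqr zgxk fiu iyshn shak qcaxt svw moenc eibs tfi etp zdn dprc
Hunk 3: at line 3 remove [iyshn,shak,qcaxt] add [gmjnk,nzbm,uuu] -> 14 lines: qutr eqr zgxk fiu gmjnk nzbm uuu svw moenc eibs tfi etp zdn dprc
Hunk 4: at line 3 remove [gmjnk,nzbm] add [zpiu,lka,yzwjl] -> 15 lines: qutr eqr zgxk fiu zpiu lka yzwjl uuu svw moenc eibs tfi etp zdn dprc
Hunk 5: at line 6 remove [yzwjl,uuu] add [hmmi,ocrkt] -> 15 lines: qutr eqr zgxk fiu zpiu lka hmmi ocrkt svw moenc eibs tfi etp zdn dprc
Hunk 6: at line 4 remove [lka,hmmi] add [ypn] -> 14 lines: qutr eqr zgxk fiu zpiu ypn ocrkt svw moenc eibs tfi etp zdn dprc
Final line count: 14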